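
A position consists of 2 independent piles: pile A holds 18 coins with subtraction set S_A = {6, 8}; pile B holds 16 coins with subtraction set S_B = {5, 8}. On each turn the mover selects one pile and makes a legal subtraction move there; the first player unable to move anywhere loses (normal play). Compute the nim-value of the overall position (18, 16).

0

Pile A, S = {6, 8}:
G(0) = 0
G(1) = mex{} = 0
G(2) = mex{} = 0
G(3) = mex{} = 0
G(4) = mex{} = 0
G(5) = mex{} = 0
G(6) = mex{0} = 1
G(7) = mex{0} = 1
G(8) = mex{0,0} = 1
G(9) = mex{0,0} = 1
G(10) = mex{0,0} = 1
G(11) = mex{0,0} = 1
G(12) = mex{1,0} = 2
G(13) = mex{1,0} = 2
G(14) = mex{1,1} = 0
G(15) = mex{1,1} = 0
G(16) = mex{1,1} = 0
G(17) = mex{1,1} = 0
G(18) = mex{2,1} = 0
G_A(18) = 0.
Pile B, S = {5, 8}:
n :  0  1  2  3  4  5  6  7  8  9 10 11 12 13 14 15 16
G :  0  0  0  0  0  1  1  1  1  1  2  2  2  0  0  0  0
G_B(16) = 0.
Combined Grundy value = 0 ⊕ 0 = 0.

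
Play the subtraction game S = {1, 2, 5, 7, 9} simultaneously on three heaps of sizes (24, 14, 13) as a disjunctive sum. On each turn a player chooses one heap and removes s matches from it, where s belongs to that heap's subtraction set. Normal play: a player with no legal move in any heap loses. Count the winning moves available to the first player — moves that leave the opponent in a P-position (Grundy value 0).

All heaps use S = {1, 2, 5, 7, 9}:
n :  0  1  2  3  4  5  6  7  8  9 10 11 12 13 14 15 16 17 18 19 20 21 22 23 24
G :  0  1  2  0  1  2  0  1  2  3  4  5  3  4  0  1  2  0  1  2  0  1  2  3  4
Heap A: G(24) = 4.
Heap B: G(14) = 0.
Heap C: G(13) = 4.
Combined Grundy value = 4 ⊕ 0 ⊕ 4 = 0.
A winning move leaves total XOR = 0, i.e. changes one component's Grundy value g to g ⊕ X where X is the current total.
Heap A: target g' = 4⊕0 = 4, but every legal move changes the Grundy value (mex property), so 0 moves.
Heap B: target g' = 0⊕0 = 0, but every legal move changes the Grundy value (mex property), so 0 moves.
Heap C: target g' = 4⊕0 = 4, but every legal move changes the Grundy value (mex property), so 0 moves.

0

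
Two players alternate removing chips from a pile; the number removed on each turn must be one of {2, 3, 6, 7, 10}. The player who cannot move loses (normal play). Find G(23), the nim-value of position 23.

G(0) = 0
G(1) = mex{} = 0
G(2) = mex{0} = 1
G(3) = mex{0,0} = 1
G(4) = mex{1,0} = 2
G(5) = mex{1,1} = 0
G(6) = mex{2,1,0} = 3
G(7) = mex{0,2,0,0} = 1
G(8) = mex{3,0,1,0} = 2
G(9) = mex{1,3,1,1} = 0
G(10) = mex{2,1,2,1,0} = 3
G(11) = mex{0,2,0,2,0} = 1
G(12) = mex{3,0,3,0,1} = 2
G(13) = mex{1,3,1,3,1} = 0
G(14) = mex{2,1,2,1,2} = 0
G(15) = mex{0,2,0,2,0} = 1
G(16) = mex{0,0,3,0,3} = 1
G(17) = mex{1,0,1,3,1} = 2
G(18) = mex{1,1,2,1,2} = 0
G(19) = mex{2,1,0,2,0} = 3
G(20) = mex{0,2,0,0,3} = 1
G(21) = mex{3,0,1,0,1} = 2
G(22) = mex{1,3,1,1,2} = 0
G(23) = mex{2,1,2,1,0} = 3

3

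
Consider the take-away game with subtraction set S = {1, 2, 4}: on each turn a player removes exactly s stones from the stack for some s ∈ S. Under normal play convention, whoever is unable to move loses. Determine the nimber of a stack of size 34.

1

G(0) = 0
G(1) = mex{0} = 1
G(2) = mex{1,0} = 2
G(3) = mex{2,1} = 0
G(4) = mex{0,2,0} = 1
G(5) = mex{1,0,1} = 2
G(6) = mex{2,1,2} = 0
G(7) = mex{0,2,0} = 1
G(8) = mex{1,0,1} = 2
G(9) = mex{2,1,2} = 0
G(10) = mex{0,2,0} = 1
G(11) = mex{1,0,1} = 2
G(12) = mex{2,1,2} = 0
G(13) = mex{0,2,0} = 1
G(14) = mex{1,0,1} = 2
G(15) = mex{2,1,2} = 0
G(16) = mex{0,2,0} = 1
G(17) = mex{1,0,1} = 2
G(18) = mex{2,1,2} = 0
G(19) = mex{0,2,0} = 1
G(20) = mex{1,0,1} = 2
G(21) = mex{2,1,2} = 0
G(22) = mex{0,2,0} = 1
G(23) = mex{1,0,1} = 2
G(24) = mex{2,1,2} = 0
G(25) = mex{0,2,0} = 1
G(26) = mex{1,0,1} = 2
G(27) = mex{2,1,2} = 0
G(28) = mex{0,2,0} = 1
G(29) = mex{1,0,1} = 2
G(30) = mex{2,1,2} = 0
G(31) = mex{0,2,0} = 1
G(32) = mex{1,0,1} = 2
G(33) = mex{2,1,2} = 0
G(34) = mex{0,2,0} = 1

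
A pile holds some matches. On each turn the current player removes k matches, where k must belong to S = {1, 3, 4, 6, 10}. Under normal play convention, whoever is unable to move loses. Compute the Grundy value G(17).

1

G(0) = 0
G(1) = mex{0} = 1
G(2) = mex{1} = 0
G(3) = mex{0,0} = 1
G(4) = mex{1,1,0} = 2
G(5) = mex{2,0,1} = 3
G(6) = mex{3,1,0,0} = 2
G(7) = mex{2,2,1,1} = 0
G(8) = mex{0,3,2,0} = 1
G(9) = mex{1,2,3,1} = 0
G(10) = mex{0,0,2,2,0} = 1
G(11) = mex{1,1,0,3,1} = 2
G(12) = mex{2,0,1,2,0} = 3
G(13) = mex{3,1,0,0,1} = 2
G(14) = mex{2,2,1,1,2} = 0
G(15) = mex{0,3,2,0,3} = 1
G(16) = mex{1,2,3,1,2} = 0
G(17) = mex{0,0,2,2,0} = 1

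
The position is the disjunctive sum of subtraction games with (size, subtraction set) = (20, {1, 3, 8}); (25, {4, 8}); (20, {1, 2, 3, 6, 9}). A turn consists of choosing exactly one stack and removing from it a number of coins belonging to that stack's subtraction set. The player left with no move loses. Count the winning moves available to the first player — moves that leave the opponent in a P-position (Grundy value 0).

Stack A, S = {1, 3, 8}:
G(0) = 0
G(1) = mex{0} = 1
G(2) = mex{1} = 0
G(3) = mex{0,0} = 1
G(4) = mex{1,1} = 0
G(5) = mex{0,0} = 1
G(6) = mex{1,1} = 0
G(7) = mex{0,0} = 1
G(8) = mex{1,1,0} = 2
G(9) = mex{2,0,1} = 3
G(10) = mex{3,1,0} = 2
G(11) = mex{2,2,1} = 0
G(12) = mex{0,3,0} = 1
G(13) = mex{1,2,1} = 0
G(14) = mex{0,0,0} = 1
G(15) = mex{1,1,1} = 0
G(16) = mex{0,0,2} = 1
G(17) = mex{1,1,3} = 0
G(18) = mex{0,0,2} = 1
G(19) = mex{1,1,0} = 2
G(20) = mex{2,0,1} = 3
G_A(20) = 3.
Stack B, S = {4, 8}:
G(0) = 0
G(1) = mex{} = 0
G(2) = mex{} = 0
G(3) = mex{} = 0
G(4) = mex{0} = 1
G(5) = mex{0} = 1
G(6) = mex{0} = 1
G(7) = mex{0} = 1
G(8) = mex{1,0} = 2
G(9) = mex{1,0} = 2
G(10) = mex{1,0} = 2
G(11) = mex{1,0} = 2
G(12) = mex{2,1} = 0
G(13) = mex{2,1} = 0
G(14) = mex{2,1} = 0
G(15) = mex{2,1} = 0
G(16) = mex{0,2} = 1
G(17) = mex{0,2} = 1
G(18) = mex{0,2} = 1
G(19) = mex{0,2} = 1
G(20) = mex{1,0} = 2
G(21) = mex{1,0} = 2
G(22) = mex{1,0} = 2
G(23) = mex{1,0} = 2
G(24) = mex{2,1} = 0
G(25) = mex{2,1} = 0
G_B(25) = 0.
Stack C, S = {1, 2, 3, 6, 9}:
n :  0  1  2  3  4  5  6  7  8  9 10 11 12 13 14 15 16 17 18 19 20
G :  0  1  2  3  0  1  2  3  0  1  2  3  0  1  2  3  0  1  2  3  0
G_C(20) = 0.
Combined Grundy value = 3 ⊕ 0 ⊕ 0 = 3.
A winning move leaves total XOR = 0, i.e. changes one component's Grundy value g to g ⊕ X where X is the current total.
Stack A: need g' = 3⊕3 = 0. Options: 20−1→G=2, 20−3→G=0, 20−8→G=1. Hits: 1.
Stack B: need g' = 0⊕3 = 3. Options: 25−4→G=2, 25−8→G=1. Hits: 0.
Stack C: need g' = 0⊕3 = 3. Options: 20−1→G=3, 20−2→G=2, 20−3→G=1, 20−6→G=2, 20−9→G=3. Hits: 2.

3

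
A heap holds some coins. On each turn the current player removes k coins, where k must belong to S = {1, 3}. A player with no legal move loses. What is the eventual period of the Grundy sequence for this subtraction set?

G(0) = 0
G(1) = mex{0} = 1
G(2) = mex{1} = 0
G(3) = mex{0,0} = 1
G(4) = mex{1,1} = 0
G(5) = mex{0,0} = 1
G(6) = mex{1,1} = 0
G(7) = mex{0,0} = 1
G(8) = mex{1,1} = 0
G(9) = mex{0,0} = 1
G(10) = mex{1,1} = 0
G(11) = mex{0,0} = 1
G(12) = mex{1,1} = 0
G(13) = mex{0,0} = 1
G(14) = mex{1,1} = 0
G(n+2) = G(n) holds for n = 0,…,2 (a full window of length max(S) = 3), so the sequence is purely periodic with period 2.

2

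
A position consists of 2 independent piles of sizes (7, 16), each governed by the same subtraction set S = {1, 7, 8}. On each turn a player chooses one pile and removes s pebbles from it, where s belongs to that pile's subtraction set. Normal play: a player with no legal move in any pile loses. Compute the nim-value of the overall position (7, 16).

All piles use S = {1, 7, 8}:
n :  0  1  2  3  4  5  6  7  8  9 10 11 12 13 14 15 16
G :  0  1  0  1  0  1  0  1  2  3  2  3  2  3  2  0  1
Pile A: G(7) = 1.
Pile B: G(16) = 1.
Combined Grundy value = 1 ⊕ 1 = 0.

0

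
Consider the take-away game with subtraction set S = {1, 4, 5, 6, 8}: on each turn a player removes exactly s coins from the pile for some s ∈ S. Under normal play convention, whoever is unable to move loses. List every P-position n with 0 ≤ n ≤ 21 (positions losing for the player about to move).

0, 2, 9, 11, 18, 20

G(0) = 0
G(1) = mex{0} = 1
G(2) = mex{1} = 0
G(3) = mex{0} = 1
G(4) = mex{1,0} = 2
G(5) = mex{2,1,0} = 3
G(6) = mex{3,0,1,0} = 2
G(7) = mex{2,1,0,1} = 3
G(8) = mex{3,2,1,0,0} = 4
G(9) = mex{4,3,2,1,1} = 0
G(10) = mex{0,2,3,2,0} = 1
G(11) = mex{1,3,2,3,1} = 0
G(12) = mex{0,4,3,2,2} = 1
G(13) = mex{1,0,4,3,3} = 2
G(14) = mex{2,1,0,4,2} = 3
G(15) = mex{3,0,1,0,3} = 2
G(16) = mex{2,1,0,1,4} = 3
G(17) = mex{3,2,1,0,0} = 4
G(18) = mex{4,3,2,1,1} = 0
G(19) = mex{0,2,3,2,0} = 1
G(20) = mex{1,3,2,3,1} = 0
G(21) = mex{0,4,3,2,2} = 1
P-positions are exactly the n with G(n) = 0.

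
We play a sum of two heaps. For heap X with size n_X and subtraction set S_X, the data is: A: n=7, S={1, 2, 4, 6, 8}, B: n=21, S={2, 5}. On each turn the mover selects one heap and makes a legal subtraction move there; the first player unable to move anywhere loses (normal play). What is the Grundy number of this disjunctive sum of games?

Heap A, S = {1, 2, 4, 6, 8}:
G(0) = 0
G(1) = mex{0} = 1
G(2) = mex{1,0} = 2
G(3) = mex{2,1} = 0
G(4) = mex{0,2,0} = 1
G(5) = mex{1,0,1} = 2
G(6) = mex{2,1,2,0} = 3
G(7) = mex{3,2,0,1} = 4
G_A(7) = 4.
Heap B, S = {2, 5}:
G(0) = 0
G(1) = mex{} = 0
G(2) = mex{0} = 1
G(3) = mex{0} = 1
G(4) = mex{1} = 0
G(5) = mex{1,0} = 2
G(6) = mex{0,0} = 1
G(7) = mex{2,1} = 0
G(8) = mex{1,1} = 0
G(9) = mex{0,0} = 1
G(10) = mex{0,2} = 1
G(11) = mex{1,1} = 0
G(12) = mex{1,0} = 2
G(13) = mex{0,0} = 1
G(14) = mex{2,1} = 0
G(15) = mex{1,1} = 0
G(16) = mex{0,0} = 1
G(17) = mex{0,2} = 1
G(18) = mex{1,1} = 0
G(19) = mex{1,0} = 2
G(20) = mex{0,0} = 1
G(21) = mex{2,1} = 0
G_B(21) = 0.
Combined Grundy value = 4 ⊕ 0 = 4.

4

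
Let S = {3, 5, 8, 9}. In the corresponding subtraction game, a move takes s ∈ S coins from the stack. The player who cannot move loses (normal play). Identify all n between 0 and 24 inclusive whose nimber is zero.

0, 1, 2, 12, 13, 14, 24

n :  0  1  2  3  4  5  6  7  8  9 10 11 12 13 14 15 16 17 18 19 20 21 22 23 24
G :  0  0  0  1  1  1  2  2  2  3  3  3  0  0  0  1  1  1  2  2  2  3  3  3  0
P-positions are exactly the n with G(n) = 0.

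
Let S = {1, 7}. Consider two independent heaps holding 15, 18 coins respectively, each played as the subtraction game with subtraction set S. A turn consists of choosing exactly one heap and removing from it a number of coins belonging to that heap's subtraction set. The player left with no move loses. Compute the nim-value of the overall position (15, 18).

1

All heaps use S = {1, 7}:
n :  0  1  2  3  4  5  6  7  8  9 10 11 12 13 14 15 16 17 18
G :  0  1  0  1  0  1  0  1  0  1  0  1  0  1  0  1  0  1  0
Heap A: G(15) = 1.
Heap B: G(18) = 0.
Combined Grundy value = 1 ⊕ 0 = 1.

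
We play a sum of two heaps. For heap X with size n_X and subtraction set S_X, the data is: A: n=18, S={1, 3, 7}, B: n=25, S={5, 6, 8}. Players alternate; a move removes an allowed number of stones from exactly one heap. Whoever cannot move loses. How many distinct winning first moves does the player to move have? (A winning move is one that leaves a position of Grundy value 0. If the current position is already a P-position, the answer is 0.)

Heap A, S = {1, 3, 7}:
G(0) = 0
G(1) = mex{0} = 1
G(2) = mex{1} = 0
G(3) = mex{0,0} = 1
G(4) = mex{1,1} = 0
G(5) = mex{0,0} = 1
G(6) = mex{1,1} = 0
G(7) = mex{0,0,0} = 1
G(8) = mex{1,1,1} = 0
G(9) = mex{0,0,0} = 1
G(10) = mex{1,1,1} = 0
G(11) = mex{0,0,0} = 1
G(12) = mex{1,1,1} = 0
G(13) = mex{0,0,0} = 1
G(14) = mex{1,1,1} = 0
G(15) = mex{0,0,0} = 1
G(16) = mex{1,1,1} = 0
G(17) = mex{0,0,0} = 1
G(18) = mex{1,1,1} = 0
G_A(18) = 0.
Heap B, S = {5, 6, 8}:
G(0) = 0
G(1) = mex{} = 0
G(2) = mex{} = 0
G(3) = mex{} = 0
G(4) = mex{} = 0
G(5) = mex{0} = 1
G(6) = mex{0,0} = 1
G(7) = mex{0,0} = 1
G(8) = mex{0,0,0} = 1
G(9) = mex{0,0,0} = 1
G(10) = mex{1,0,0} = 2
G(11) = mex{1,1,0} = 2
G(12) = mex{1,1,0} = 2
G(13) = mex{1,1,1} = 0
G(14) = mex{1,1,1} = 0
G(15) = mex{2,1,1} = 0
G(16) = mex{2,2,1} = 0
G(17) = mex{2,2,1} = 0
G(18) = mex{0,2,2} = 1
G(19) = mex{0,0,2} = 1
G(20) = mex{0,0,2} = 1
G(21) = mex{0,0,0} = 1
G(22) = mex{0,0,0} = 1
G(23) = mex{1,0,0} = 2
G(24) = mex{1,1,0} = 2
G(25) = mex{1,1,0} = 2
G_B(25) = 2.
Combined Grundy value = 0 ⊕ 2 = 2.
A winning move leaves total XOR = 0, i.e. changes one component's Grundy value g to g ⊕ X where X is the current total.
Heap A: need g' = 0⊕2 = 2. Options: 18−1→G=1, 18−3→G=1, 18−7→G=1. Hits: 0.
Heap B: need g' = 2⊕2 = 0. Options: 25−5→G=1, 25−6→G=1, 25−8→G=0. Hits: 1.

1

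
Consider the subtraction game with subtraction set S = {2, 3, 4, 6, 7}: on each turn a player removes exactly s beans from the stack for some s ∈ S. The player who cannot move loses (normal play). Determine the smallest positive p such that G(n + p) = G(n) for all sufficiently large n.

9

G(0) = 0
G(1) = mex{} = 0
G(2) = mex{0} = 1
G(3) = mex{0,0} = 1
G(4) = mex{1,0,0} = 2
G(5) = mex{1,1,0} = 2
G(6) = mex{2,1,1,0} = 3
G(7) = mex{2,2,1,0,0} = 3
G(8) = mex{3,2,2,1,0} = 4
G(9) = mex{3,3,2,1,1} = 0
G(10) = mex{4,3,3,2,1} = 0
G(11) = mex{0,4,3,2,2} = 1
G(12) = mex{0,0,4,3,2} = 1
G(13) = mex{1,0,0,3,3} = 2
G(14) = mex{1,1,0,4,3} = 2
G(15) = mex{2,1,1,0,4} = 3
G(16) = mex{2,2,1,0,0} = 3
G(17) = mex{3,2,2,1,0} = 4
G(18) = mex{3,3,2,1,1} = 0
G(19) = mex{4,3,3,2,1} = 0
G(n+9) = G(n) holds for n = 0,…,6 (a full window of length max(S) = 7), so the sequence is purely periodic with period 9.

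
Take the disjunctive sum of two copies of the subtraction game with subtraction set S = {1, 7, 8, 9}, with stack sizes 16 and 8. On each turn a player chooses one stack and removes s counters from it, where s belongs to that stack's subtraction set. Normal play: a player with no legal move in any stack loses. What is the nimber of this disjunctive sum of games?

All stacks use S = {1, 7, 8, 9}:
G(0) = 0
G(1) = mex{0} = 1
G(2) = mex{1} = 0
G(3) = mex{0} = 1
G(4) = mex{1} = 0
G(5) = mex{0} = 1
G(6) = mex{1} = 0
G(7) = mex{0,0} = 1
G(8) = mex{1,1,0} = 2
G(9) = mex{2,0,1,0} = 3
G(10) = mex{3,1,0,1} = 2
G(11) = mex{2,0,1,0} = 3
G(12) = mex{3,1,0,1} = 2
G(13) = mex{2,0,1,0} = 3
G(14) = mex{3,1,0,1} = 2
G(15) = mex{2,2,1,0} = 3
G(16) = mex{3,3,2,1} = 0
Stack A: G(16) = 0.
Stack B: G(8) = 2.
Combined Grundy value = 0 ⊕ 2 = 2.

2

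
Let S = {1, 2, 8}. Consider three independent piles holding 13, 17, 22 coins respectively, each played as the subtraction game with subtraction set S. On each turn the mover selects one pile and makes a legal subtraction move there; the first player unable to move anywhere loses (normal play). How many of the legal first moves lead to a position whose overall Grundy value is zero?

2

All piles use S = {1, 2, 8}:
G(0) = 0
G(1) = mex{0} = 1
G(2) = mex{1,0} = 2
G(3) = mex{2,1} = 0
G(4) = mex{0,2} = 1
G(5) = mex{1,0} = 2
G(6) = mex{2,1} = 0
G(7) = mex{0,2} = 1
G(8) = mex{1,0,0} = 2
G(9) = mex{2,1,1} = 0
G(10) = mex{0,2,2} = 1
G(11) = mex{1,0,0} = 2
G(12) = mex{2,1,1} = 0
G(13) = mex{0,2,2} = 1
G(14) = mex{1,0,0} = 2
G(15) = mex{2,1,1} = 0
G(16) = mex{0,2,2} = 1
G(17) = mex{1,0,0} = 2
G(18) = mex{2,1,1} = 0
G(19) = mex{0,2,2} = 1
G(20) = mex{1,0,0} = 2
G(21) = mex{2,1,1} = 0
G(22) = mex{0,2,2} = 1
Pile A: G(13) = 1.
Pile B: G(17) = 2.
Pile C: G(22) = 1.
Combined Grundy value = 1 ⊕ 2 ⊕ 1 = 2.
A winning move leaves total XOR = 0, i.e. changes one component's Grundy value g to g ⊕ X where X is the current total.
Pile A: need g' = 1⊕2 = 3. Options: 13−1→G=0, 13−2→G=2, 13−8→G=2. Hits: 0.
Pile B: need g' = 2⊕2 = 0. Options: 17−1→G=1, 17−2→G=0, 17−8→G=0. Hits: 2.
Pile C: need g' = 1⊕2 = 3. Options: 22−1→G=0, 22−2→G=2, 22−8→G=2. Hits: 0.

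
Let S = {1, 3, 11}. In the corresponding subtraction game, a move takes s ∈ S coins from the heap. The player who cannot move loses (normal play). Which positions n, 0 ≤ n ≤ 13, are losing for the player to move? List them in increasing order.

0, 2, 4, 6, 8, 10, 12

G(0) = 0
G(1) = mex{0} = 1
G(2) = mex{1} = 0
G(3) = mex{0,0} = 1
G(4) = mex{1,1} = 0
G(5) = mex{0,0} = 1
G(6) = mex{1,1} = 0
G(7) = mex{0,0} = 1
G(8) = mex{1,1} = 0
G(9) = mex{0,0} = 1
G(10) = mex{1,1} = 0
G(11) = mex{0,0,0} = 1
G(12) = mex{1,1,1} = 0
G(13) = mex{0,0,0} = 1
P-positions are exactly the n with G(n) = 0.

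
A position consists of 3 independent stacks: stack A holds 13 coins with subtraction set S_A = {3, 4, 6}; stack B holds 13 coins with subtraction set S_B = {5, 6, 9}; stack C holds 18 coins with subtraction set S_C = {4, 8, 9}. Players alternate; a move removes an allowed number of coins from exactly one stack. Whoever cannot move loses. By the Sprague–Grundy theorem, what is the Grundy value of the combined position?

Stack A, S = {3, 4, 6}:
n :  0  1  2  3  4  5  6  7  8  9 10 11 12 13
G :  0  0  0  1  1  1  2  2  2  0  0  0  1  1
G_A(13) = 1.
Stack B, S = {5, 6, 9}:
n :  0  1  2  3  4  5  6  7  8  9 10 11 12 13
G :  0  0  0  0  0  1  1  1  1  1  2  2  2  2
G_B(13) = 2.
Stack C, S = {4, 8, 9}:
G(0) = 0
G(1) = mex{} = 0
G(2) = mex{} = 0
G(3) = mex{} = 0
G(4) = mex{0} = 1
G(5) = mex{0} = 1
G(6) = mex{0} = 1
G(7) = mex{0} = 1
G(8) = mex{1,0} = 2
G(9) = mex{1,0,0} = 2
G(10) = mex{1,0,0} = 2
G(11) = mex{1,0,0} = 2
G(12) = mex{2,1,0} = 3
G(13) = mex{2,1,1} = 0
G(14) = mex{2,1,1} = 0
G(15) = mex{2,1,1} = 0
G(16) = mex{3,2,1} = 0
G(17) = mex{0,2,2} = 1
G(18) = mex{0,2,2} = 1
G_C(18) = 1.
Combined Grundy value = 1 ⊕ 2 ⊕ 1 = 2.

2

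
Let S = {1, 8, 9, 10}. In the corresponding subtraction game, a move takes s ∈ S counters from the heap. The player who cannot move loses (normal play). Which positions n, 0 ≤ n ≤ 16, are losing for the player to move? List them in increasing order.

G(0) = 0
G(1) = mex{0} = 1
G(2) = mex{1} = 0
G(3) = mex{0} = 1
G(4) = mex{1} = 0
G(5) = mex{0} = 1
G(6) = mex{1} = 0
G(7) = mex{0} = 1
G(8) = mex{1,0} = 2
G(9) = mex{2,1,0} = 3
G(10) = mex{3,0,1,0} = 2
G(11) = mex{2,1,0,1} = 3
G(12) = mex{3,0,1,0} = 2
G(13) = mex{2,1,0,1} = 3
G(14) = mex{3,0,1,0} = 2
G(15) = mex{2,1,0,1} = 3
G(16) = mex{3,2,1,0} = 4
P-positions are exactly the n with G(n) = 0.

0, 2, 4, 6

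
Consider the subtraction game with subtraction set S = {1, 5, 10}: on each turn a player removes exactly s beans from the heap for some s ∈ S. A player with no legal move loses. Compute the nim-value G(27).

2

G(0) = 0
G(1) = mex{0} = 1
G(2) = mex{1} = 0
G(3) = mex{0} = 1
G(4) = mex{1} = 0
G(5) = mex{0,0} = 1
G(6) = mex{1,1} = 0
G(7) = mex{0,0} = 1
G(8) = mex{1,1} = 0
G(9) = mex{0,0} = 1
G(10) = mex{1,1,0} = 2
G(11) = mex{2,0,1} = 3
G(12) = mex{3,1,0} = 2
G(13) = mex{2,0,1} = 3
G(14) = mex{3,1,0} = 2
G(15) = mex{2,2,1} = 0
G(16) = mex{0,3,0} = 1
G(17) = mex{1,2,1} = 0
G(18) = mex{0,3,0} = 1
G(19) = mex{1,2,1} = 0
G(20) = mex{0,0,2} = 1
G(21) = mex{1,1,3} = 0
G(22) = mex{0,0,2} = 1
G(23) = mex{1,1,3} = 0
G(24) = mex{0,0,2} = 1
G(25) = mex{1,1,0} = 2
G(26) = mex{2,0,1} = 3
G(27) = mex{3,1,0} = 2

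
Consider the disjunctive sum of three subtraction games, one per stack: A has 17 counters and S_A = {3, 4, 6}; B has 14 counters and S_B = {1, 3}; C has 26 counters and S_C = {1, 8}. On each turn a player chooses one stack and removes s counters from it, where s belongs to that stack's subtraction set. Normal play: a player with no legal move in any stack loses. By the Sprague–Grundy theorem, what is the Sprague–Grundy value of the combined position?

Stack A, S = {3, 4, 6}:
G(0) = 0
G(1) = mex{} = 0
G(2) = mex{} = 0
G(3) = mex{0} = 1
G(4) = mex{0,0} = 1
G(5) = mex{0,0} = 1
G(6) = mex{1,0,0} = 2
G(7) = mex{1,1,0} = 2
G(8) = mex{1,1,0} = 2
G(9) = mex{2,1,1} = 0
G(10) = mex{2,2,1} = 0
G(11) = mex{2,2,1} = 0
G(12) = mex{0,2,2} = 1
G(13) = mex{0,0,2} = 1
G(14) = mex{0,0,2} = 1
G(15) = mex{1,0,0} = 2
G(16) = mex{1,1,0} = 2
G(17) = mex{1,1,0} = 2
G_A(17) = 2.
Stack B, S = {1, 3}:
n :  0  1  2  3  4  5  6  7  8  9 10 11 12 13 14
G :  0  1  0  1  0  1  0  1  0  1  0  1  0  1  0
G_B(14) = 0.
Stack C, S = {1, 8}:
n :  0  1  2  3  4  5  6  7  8  9 10 11 12 13 14 15 16 17 18 19 20 21 22 23 24 25 26
G :  0  1  0  1  0  1  0  1  2  0  1  0  1  0  1  0  1  2  0  1  0  1  0  1  0  1  2
G_C(26) = 2.
Combined Grundy value = 2 ⊕ 0 ⊕ 2 = 0.

0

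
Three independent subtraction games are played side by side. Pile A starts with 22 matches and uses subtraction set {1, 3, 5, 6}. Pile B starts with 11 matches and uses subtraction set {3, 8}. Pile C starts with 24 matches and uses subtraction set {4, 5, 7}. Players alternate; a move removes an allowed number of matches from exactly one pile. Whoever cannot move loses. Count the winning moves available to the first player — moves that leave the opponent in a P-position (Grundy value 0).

Pile A, S = {1, 3, 5, 6}:
G(0) = 0
G(1) = mex{0} = 1
G(2) = mex{1} = 0
G(3) = mex{0,0} = 1
G(4) = mex{1,1} = 0
G(5) = mex{0,0,0} = 1
G(6) = mex{1,1,1,0} = 2
G(7) = mex{2,0,0,1} = 3
G(8) = mex{3,1,1,0} = 2
G(9) = mex{2,2,0,1} = 3
G(10) = mex{3,3,1,0} = 2
G(11) = mex{2,2,2,1} = 0
G(12) = mex{0,3,3,2} = 1
G(13) = mex{1,2,2,3} = 0
G(14) = mex{0,0,3,2} = 1
G(15) = mex{1,1,2,3} = 0
G(16) = mex{0,0,0,2} = 1
G(17) = mex{1,1,1,0} = 2
G(18) = mex{2,0,0,1} = 3
G(19) = mex{3,1,1,0} = 2
G(20) = mex{2,2,0,1} = 3
G(21) = mex{3,3,1,0} = 2
G(22) = mex{2,2,2,1} = 0
G_A(22) = 0.
Pile B, S = {3, 8}:
n :  0  1  2  3  4  5  6  7  8  9 10 11
G :  0  0  0  1  1  1  0  0  2  1  1  0
G_B(11) = 0.
Pile C, S = {4, 5, 7}:
G(0) = 0
G(1) = mex{} = 0
G(2) = mex{} = 0
G(3) = mex{} = 0
G(4) = mex{0} = 1
G(5) = mex{0,0} = 1
G(6) = mex{0,0} = 1
G(7) = mex{0,0,0} = 1
G(8) = mex{1,0,0} = 2
G(9) = mex{1,1,0} = 2
G(10) = mex{1,1,0} = 2
G(11) = mex{1,1,1} = 0
G(12) = mex{2,1,1} = 0
G(13) = mex{2,2,1} = 0
G(14) = mex{2,2,1} = 0
G(15) = mex{0,2,2} = 1
G(16) = mex{0,0,2} = 1
G(17) = mex{0,0,2} = 1
G(18) = mex{0,0,0} = 1
G(19) = mex{1,0,0} = 2
G(20) = mex{1,1,0} = 2
G(21) = mex{1,1,0} = 2
G(22) = mex{1,1,1} = 0
G(23) = mex{2,1,1} = 0
G(24) = mex{2,2,1} = 0
G_C(24) = 0.
Combined Grundy value = 0 ⊕ 0 ⊕ 0 = 0.
A winning move leaves total XOR = 0, i.e. changes one component's Grundy value g to g ⊕ X where X is the current total.
Pile A: target g' = 0⊕0 = 0, but every legal move changes the Grundy value (mex property), so 0 moves.
Pile B: target g' = 0⊕0 = 0, but every legal move changes the Grundy value (mex property), so 0 moves.
Pile C: target g' = 0⊕0 = 0, but every legal move changes the Grundy value (mex property), so 0 moves.

0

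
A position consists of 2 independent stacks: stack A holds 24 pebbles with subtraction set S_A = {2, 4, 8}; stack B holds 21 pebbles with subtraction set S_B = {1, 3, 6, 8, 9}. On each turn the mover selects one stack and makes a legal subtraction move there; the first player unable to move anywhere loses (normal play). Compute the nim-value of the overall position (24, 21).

Stack A, S = {2, 4, 8}:
n :  0  1  2  3  4  5  6  7  8  9 10 11 12 13 14 15 16 17 18 19 20 21 22 23 24
G :  0  0  1  1  2  2  0  0  1  1  2  2  0  0  1  1  2  2  0  0  1  1  2  2  0
G_A(24) = 0.
Stack B, S = {1, 3, 6, 8, 9}:
n :  0  1  2  3  4  5  6  7  8  9 10 11 12 13 14 15 16 17 18 19 20 21
G :  0  1  0  1  0  1  2  3  2  3  2  3  4  5  0  1  0  1  0  1  2  3
G_B(21) = 3.
Combined Grundy value = 0 ⊕ 3 = 3.

3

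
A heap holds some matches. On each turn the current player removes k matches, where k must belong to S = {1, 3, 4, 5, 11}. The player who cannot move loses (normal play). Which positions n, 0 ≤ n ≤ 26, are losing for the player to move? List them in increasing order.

n :  0  1  2  3  4  5  6  7  8  9 10 11 12 13 14 15 16 17 18 19 20 21 22 23 24 25 26
G :  0  1  0  1  2  3  2  3  0  1  0  1  2  3  2  3  0  1  0  1  2  3  2  3  0  1  0
P-positions are exactly the n with G(n) = 0.

0, 2, 8, 10, 16, 18, 24, 26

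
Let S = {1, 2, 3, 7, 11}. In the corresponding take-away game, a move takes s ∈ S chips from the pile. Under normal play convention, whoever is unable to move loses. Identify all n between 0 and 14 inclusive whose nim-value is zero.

n :  0  1  2  3  4  5  6  7  8  9 10 11 12 13 14
G :  0  1  2  3  0  1  2  3  0  1  2  3  0  1  2
P-positions are exactly the n with G(n) = 0.

0, 4, 8, 12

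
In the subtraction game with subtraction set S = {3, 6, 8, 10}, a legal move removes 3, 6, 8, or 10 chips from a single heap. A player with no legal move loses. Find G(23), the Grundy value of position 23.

3

G(0) = 0
G(1) = mex{} = 0
G(2) = mex{} = 0
G(3) = mex{0} = 1
G(4) = mex{0} = 1
G(5) = mex{0} = 1
G(6) = mex{1,0} = 2
G(7) = mex{1,0} = 2
G(8) = mex{1,0,0} = 2
G(9) = mex{2,1,0} = 3
G(10) = mex{2,1,0,0} = 3
G(11) = mex{2,1,1,0} = 3
G(12) = mex{3,2,1,0} = 4
G(13) = mex{3,2,1,1} = 0
G(14) = mex{3,2,2,1} = 0
G(15) = mex{4,3,2,1} = 0
G(16) = mex{0,3,2,2} = 1
G(17) = mex{0,3,3,2} = 1
G(18) = mex{0,4,3,2} = 1
G(19) = mex{1,0,3,3} = 2
G(20) = mex{1,0,4,3} = 2
G(21) = mex{1,0,0,3} = 2
G(22) = mex{2,1,0,4} = 3
G(23) = mex{2,1,0,0} = 3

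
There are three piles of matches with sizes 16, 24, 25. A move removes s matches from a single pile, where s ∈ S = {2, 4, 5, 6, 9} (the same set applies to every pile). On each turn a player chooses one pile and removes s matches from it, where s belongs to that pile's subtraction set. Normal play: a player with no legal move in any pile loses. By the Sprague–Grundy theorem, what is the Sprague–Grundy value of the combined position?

4

All piles use S = {2, 4, 5, 6, 9}:
G(0) = 0
G(1) = mex{} = 0
G(2) = mex{0} = 1
G(3) = mex{0} = 1
G(4) = mex{1,0} = 2
G(5) = mex{1,0,0} = 2
G(6) = mex{2,1,0,0} = 3
G(7) = mex{2,1,1,0} = 3
G(8) = mex{3,2,1,1} = 0
G(9) = mex{3,2,2,1,0} = 4
G(10) = mex{0,3,2,2,0} = 1
G(11) = mex{4,3,3,2,1} = 0
G(12) = mex{1,0,3,3,1} = 2
G(13) = mex{0,4,0,3,2} = 1
G(14) = mex{2,1,4,0,2} = 3
G(15) = mex{1,0,1,4,3} = 2
G(16) = mex{3,2,0,1,3} = 4
G(17) = mex{2,1,2,0,0} = 3
G(18) = mex{4,3,1,2,4} = 0
G(19) = mex{3,2,3,1,1} = 0
G(20) = mex{0,4,2,3,0} = 1
G(21) = mex{0,3,4,2,2} = 1
G(22) = mex{1,0,3,4,1} = 2
G(23) = mex{1,0,0,3,3} = 2
G(24) = mex{2,1,0,0,2} = 3
G(25) = mex{2,1,1,0,4} = 3
Pile A: G(16) = 4.
Pile B: G(24) = 3.
Pile C: G(25) = 3.
Combined Grundy value = 4 ⊕ 3 ⊕ 3 = 4.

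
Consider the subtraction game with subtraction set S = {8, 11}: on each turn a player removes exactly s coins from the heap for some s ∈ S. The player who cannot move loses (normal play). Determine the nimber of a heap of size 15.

n :  0  1  2  3  4  5  6  7  8  9 10 11 12 13 14 15
G :  0  0  0  0  0  0  0  0  1  1  1  1  1  1  1  1

1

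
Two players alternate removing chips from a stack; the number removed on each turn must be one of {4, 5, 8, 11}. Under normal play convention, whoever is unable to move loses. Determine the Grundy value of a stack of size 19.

G(0) = 0
G(1) = mex{} = 0
G(2) = mex{} = 0
G(3) = mex{} = 0
G(4) = mex{0} = 1
G(5) = mex{0,0} = 1
G(6) = mex{0,0} = 1
G(7) = mex{0,0} = 1
G(8) = mex{1,0,0} = 2
G(9) = mex{1,1,0} = 2
G(10) = mex{1,1,0} = 2
G(11) = mex{1,1,0,0} = 2
G(12) = mex{2,1,1,0} = 3
G(13) = mex{2,2,1,0} = 3
G(14) = mex{2,2,1,0} = 3
G(15) = mex{2,2,1,1} = 0
G(16) = mex{3,2,2,1} = 0
G(17) = mex{3,3,2,1} = 0
G(18) = mex{3,3,2,1} = 0
G(19) = mex{0,3,2,2} = 1

1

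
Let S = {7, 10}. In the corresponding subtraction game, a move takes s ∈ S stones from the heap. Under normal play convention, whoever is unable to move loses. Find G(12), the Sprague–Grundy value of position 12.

1

n :  0  1  2  3  4  5  6  7  8  9 10 11 12
G :  0  0  0  0  0  0  0  1  1  1  1  1  1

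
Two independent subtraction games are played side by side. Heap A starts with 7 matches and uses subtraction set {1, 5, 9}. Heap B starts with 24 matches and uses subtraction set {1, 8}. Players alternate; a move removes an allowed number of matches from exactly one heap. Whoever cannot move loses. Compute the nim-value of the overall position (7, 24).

1

Heap A, S = {1, 5, 9}:
n : 0 1 2 3 4 5 6 7
G : 0 1 0 1 0 1 0 1
G_A(7) = 1.
Heap B, S = {1, 8}:
G(0) = 0
G(1) = mex{0} = 1
G(2) = mex{1} = 0
G(3) = mex{0} = 1
G(4) = mex{1} = 0
G(5) = mex{0} = 1
G(6) = mex{1} = 0
G(7) = mex{0} = 1
G(8) = mex{1,0} = 2
G(9) = mex{2,1} = 0
G(10) = mex{0,0} = 1
G(11) = mex{1,1} = 0
G(12) = mex{0,0} = 1
G(13) = mex{1,1} = 0
G(14) = mex{0,0} = 1
G(15) = mex{1,1} = 0
G(16) = mex{0,2} = 1
G(17) = mex{1,0} = 2
G(18) = mex{2,1} = 0
G(19) = mex{0,0} = 1
G(20) = mex{1,1} = 0
G(21) = mex{0,0} = 1
G(22) = mex{1,1} = 0
G(23) = mex{0,0} = 1
G(24) = mex{1,1} = 0
G_B(24) = 0.
Combined Grundy value = 1 ⊕ 0 = 1.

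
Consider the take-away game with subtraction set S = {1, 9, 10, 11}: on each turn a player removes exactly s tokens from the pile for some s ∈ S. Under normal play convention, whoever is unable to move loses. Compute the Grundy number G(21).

1

n :  0  1  2  3  4  5  6  7  8  9 10 11 12 13 14 15 16 17 18 19 20 21
G :  0  1  0  1  0  1  0  1  0  1  2  3  2  3  2  3  2  3  2  3  0  1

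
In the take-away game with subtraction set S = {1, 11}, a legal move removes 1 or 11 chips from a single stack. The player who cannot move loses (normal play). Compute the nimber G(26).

G(0) = 0
G(1) = mex{0} = 1
G(2) = mex{1} = 0
G(3) = mex{0} = 1
G(4) = mex{1} = 0
G(5) = mex{0} = 1
G(6) = mex{1} = 0
G(7) = mex{0} = 1
G(8) = mex{1} = 0
G(9) = mex{0} = 1
G(10) = mex{1} = 0
G(11) = mex{0,0} = 1
G(12) = mex{1,1} = 0
G(13) = mex{0,0} = 1
G(14) = mex{1,1} = 0
G(15) = mex{0,0} = 1
G(16) = mex{1,1} = 0
G(17) = mex{0,0} = 1
G(18) = mex{1,1} = 0
G(19) = mex{0,0} = 1
G(20) = mex{1,1} = 0
G(21) = mex{0,0} = 1
G(22) = mex{1,1} = 0
G(23) = mex{0,0} = 1
G(24) = mex{1,1} = 0
G(25) = mex{0,0} = 1
G(26) = mex{1,1} = 0

0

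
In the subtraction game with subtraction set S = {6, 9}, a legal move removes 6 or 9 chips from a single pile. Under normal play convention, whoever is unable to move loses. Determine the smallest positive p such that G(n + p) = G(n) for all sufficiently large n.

n :  0  1  2  3  4  5  6  7  8  9 10 11 12 13 14 15 16 17 18 19 20 21 22 23 24 25 26 27 28 29 30 31
G :  0  0  0  0  0  0  1  1  1  1  1  1  2  2  2  0  0  0  0  0  0  1  1  1  1  1  1  2  2  2  0  0
G(n+15) = G(n) holds for n = 0,…,8 (a full window of length max(S) = 9), so the sequence is purely periodic with period 15.

15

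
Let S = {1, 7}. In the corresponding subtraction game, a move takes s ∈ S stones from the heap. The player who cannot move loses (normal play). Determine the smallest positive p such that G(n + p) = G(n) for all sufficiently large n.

G(0) = 0
G(1) = mex{0} = 1
G(2) = mex{1} = 0
G(3) = mex{0} = 1
G(4) = mex{1} = 0
G(5) = mex{0} = 1
G(6) = mex{1} = 0
G(7) = mex{0,0} = 1
G(8) = mex{1,1} = 0
G(9) = mex{0,0} = 1
G(10) = mex{1,1} = 0
G(11) = mex{0,0} = 1
G(12) = mex{1,1} = 0
G(13) = mex{0,0} = 1
G(14) = mex{1,1} = 0
G(n+2) = G(n) holds for n = 0,…,6 (a full window of length max(S) = 7), so the sequence is purely periodic with period 2.

2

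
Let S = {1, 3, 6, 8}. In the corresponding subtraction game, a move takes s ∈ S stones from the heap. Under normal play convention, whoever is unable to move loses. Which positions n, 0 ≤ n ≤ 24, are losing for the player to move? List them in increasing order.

n :  0  1  2  3  4  5  6  7  8  9 10 11 12 13 14 15 16 17 18 19 20 21 22 23 24
G :  0  1  0  1  0  1  2  3  2  0  1  0  1  0  1  2  3  2  0  1  0  1  0  1  2
P-positions are exactly the n with G(n) = 0.

0, 2, 4, 9, 11, 13, 18, 20, 22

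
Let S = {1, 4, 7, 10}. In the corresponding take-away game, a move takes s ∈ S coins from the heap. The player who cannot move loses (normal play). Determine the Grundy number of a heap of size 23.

n :  0  1  2  3  4  5  6  7  8  9 10 11 12 13 14 15 16 17 18 19 20 21 22 23
G :  0  1  0  1  2  0  1  2  0  1  2  0  1  0  1  2  0  1  2  0  1  2  0  1

1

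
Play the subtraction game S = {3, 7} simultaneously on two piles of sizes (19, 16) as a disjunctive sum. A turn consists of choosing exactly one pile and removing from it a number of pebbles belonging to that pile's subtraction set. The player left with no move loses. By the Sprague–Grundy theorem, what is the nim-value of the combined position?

All piles use S = {3, 7}:
G(0) = 0
G(1) = mex{} = 0
G(2) = mex{} = 0
G(3) = mex{0} = 1
G(4) = mex{0} = 1
G(5) = mex{0} = 1
G(6) = mex{1} = 0
G(7) = mex{1,0} = 2
G(8) = mex{1,0} = 2
G(9) = mex{0,0} = 1
G(10) = mex{2,1} = 0
G(11) = mex{2,1} = 0
G(12) = mex{1,1} = 0
G(13) = mex{0,0} = 1
G(14) = mex{0,2} = 1
G(15) = mex{0,2} = 1
G(16) = mex{1,1} = 0
G(17) = mex{1,0} = 2
G(18) = mex{1,0} = 2
G(19) = mex{0,0} = 1
Pile A: G(19) = 1.
Pile B: G(16) = 0.
Combined Grundy value = 1 ⊕ 0 = 1.

1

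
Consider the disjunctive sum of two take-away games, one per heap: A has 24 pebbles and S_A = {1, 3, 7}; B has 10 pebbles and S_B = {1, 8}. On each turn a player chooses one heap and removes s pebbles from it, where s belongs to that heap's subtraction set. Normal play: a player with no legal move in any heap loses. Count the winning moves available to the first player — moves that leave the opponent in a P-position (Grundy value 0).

Heap A, S = {1, 3, 7}:
G(0) = 0
G(1) = mex{0} = 1
G(2) = mex{1} = 0
G(3) = mex{0,0} = 1
G(4) = mex{1,1} = 0
G(5) = mex{0,0} = 1
G(6) = mex{1,1} = 0
G(7) = mex{0,0,0} = 1
G(8) = mex{1,1,1} = 0
G(9) = mex{0,0,0} = 1
G(10) = mex{1,1,1} = 0
G(11) = mex{0,0,0} = 1
G(12) = mex{1,1,1} = 0
G(13) = mex{0,0,0} = 1
G(14) = mex{1,1,1} = 0
G(15) = mex{0,0,0} = 1
G(16) = mex{1,1,1} = 0
G(17) = mex{0,0,0} = 1
G(18) = mex{1,1,1} = 0
G(19) = mex{0,0,0} = 1
G(20) = mex{1,1,1} = 0
G(21) = mex{0,0,0} = 1
G(22) = mex{1,1,1} = 0
G(23) = mex{0,0,0} = 1
G(24) = mex{1,1,1} = 0
G_A(24) = 0.
Heap B, S = {1, 8}:
n :  0  1  2  3  4  5  6  7  8  9 10
G :  0  1  0  1  0  1  0  1  2  0  1
G_B(10) = 1.
Combined Grundy value = 0 ⊕ 1 = 1.
A winning move leaves total XOR = 0, i.e. changes one component's Grundy value g to g ⊕ X where X is the current total.
Heap A: need g' = 0⊕1 = 1. Options: 24−1→G=1, 24−3→G=1, 24−7→G=1. Hits: 3.
Heap B: need g' = 1⊕1 = 0. Options: 10−1→G=0, 10−8→G=0. Hits: 2.

5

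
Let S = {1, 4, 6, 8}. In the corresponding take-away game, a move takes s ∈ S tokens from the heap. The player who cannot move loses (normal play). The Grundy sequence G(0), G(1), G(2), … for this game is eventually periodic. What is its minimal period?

n :  0  1  2  3  4  5  6  7  8  9 10 11 12 13 14 15 16 17 18 19 20 21 22 23 24 25
G :  0  1  0  1  2  0  1  0  1  2  3  2  0  1  0  1  2  0  1  0  1  2  3  2  0  1
G(n+12) = G(n) holds for n = 0,…,7 (a full window of length max(S) = 8), so the sequence is purely periodic with period 12.

12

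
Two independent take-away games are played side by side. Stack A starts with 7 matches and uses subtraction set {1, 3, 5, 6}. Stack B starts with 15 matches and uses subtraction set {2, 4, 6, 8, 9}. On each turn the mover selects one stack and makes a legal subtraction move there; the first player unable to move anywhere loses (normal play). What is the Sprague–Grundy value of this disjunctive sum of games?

1

Stack A, S = {1, 3, 5, 6}:
n : 0 1 2 3 4 5 6 7
G : 0 1 0 1 0 1 2 3
G_A(7) = 3.
Stack B, S = {2, 4, 6, 8, 9}:
n :  0  1  2  3  4  5  6  7  8  9 10 11 12 13 14 15
G :  0  0  1  1  2  2  3  3  4  4  5  0  0  1  1  2
G_B(15) = 2.
Combined Grundy value = 3 ⊕ 2 = 1.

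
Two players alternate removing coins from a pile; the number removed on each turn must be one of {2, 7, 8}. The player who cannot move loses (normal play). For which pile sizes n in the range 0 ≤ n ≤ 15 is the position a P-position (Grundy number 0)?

G(0) = 0
G(1) = mex{} = 0
G(2) = mex{0} = 1
G(3) = mex{0} = 1
G(4) = mex{1} = 0
G(5) = mex{1} = 0
G(6) = mex{0} = 1
G(7) = mex{0,0} = 1
G(8) = mex{1,0,0} = 2
G(9) = mex{1,1,0} = 2
G(10) = mex{2,1,1} = 0
G(11) = mex{2,0,1} = 3
G(12) = mex{0,0,0} = 1
G(13) = mex{3,1,0} = 2
G(14) = mex{1,1,1} = 0
G(15) = mex{2,2,1} = 0
P-positions are exactly the n with G(n) = 0.

0, 1, 4, 5, 10, 14, 15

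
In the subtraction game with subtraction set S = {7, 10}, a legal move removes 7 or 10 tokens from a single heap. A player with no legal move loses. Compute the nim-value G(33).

n :  0  1  2  3  4  5  6  7  8  9 10 11 12 13 14 15 16 17 18 19 20 21 22 23 24 25 26 27 28 29 30 31 32 33
G :  0  0  0  0  0  0  0  1  1  1  1  1  1  1  2  2  2  0  0  0  0  0  0  0  1  1  1  1  1  1  1  2  2  2

2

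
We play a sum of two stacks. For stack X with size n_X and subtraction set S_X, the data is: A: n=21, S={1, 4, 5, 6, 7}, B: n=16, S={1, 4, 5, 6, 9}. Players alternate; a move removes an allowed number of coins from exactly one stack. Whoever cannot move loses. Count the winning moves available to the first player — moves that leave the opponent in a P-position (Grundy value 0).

Stack A, S = {1, 4, 5, 6, 7}:
n :  0  1  2  3  4  5  6  7  8  9 10 11 12 13 14 15 16 17 18 19 20 21
G :  0  1  0  1  2  3  2  3  4  5  0  1  0  1  2  3  2  3  4  5  0  1
G_A(21) = 1.
Stack B, S = {1, 4, 5, 6, 9}:
n :  0  1  2  3  4  5  6  7  8  9 10 11 12 13 14 15 16
G :  0  1  0  1  2  3  2  3  4  5  0  1  0  1  2  3  2
G_B(16) = 2.
Combined Grundy value = 1 ⊕ 2 = 3.
A winning move leaves total XOR = 0, i.e. changes one component's Grundy value g to g ⊕ X where X is the current total.
Stack A: need g' = 1⊕3 = 2. Options: 21−1→G=0, 21−4→G=3, 21−5→G=2, 21−6→G=3, 21−7→G=2. Hits: 2.
Stack B: need g' = 2⊕3 = 1. Options: 16−1→G=3, 16−4→G=0, 16−5→G=1, 16−6→G=0, 16−9→G=3. Hits: 1.

3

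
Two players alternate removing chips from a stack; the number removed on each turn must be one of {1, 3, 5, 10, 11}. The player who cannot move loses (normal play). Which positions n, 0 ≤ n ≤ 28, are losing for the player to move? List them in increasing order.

0, 2, 4, 6, 8, 20, 22, 24, 26, 28

G(0) = 0
G(1) = mex{0} = 1
G(2) = mex{1} = 0
G(3) = mex{0,0} = 1
G(4) = mex{1,1} = 0
G(5) = mex{0,0,0} = 1
G(6) = mex{1,1,1} = 0
G(7) = mex{0,0,0} = 1
G(8) = mex{1,1,1} = 0
G(9) = mex{0,0,0} = 1
G(10) = mex{1,1,1,0} = 2
G(11) = mex{2,0,0,1,0} = 3
G(12) = mex{3,1,1,0,1} = 2
G(13) = mex{2,2,0,1,0} = 3
G(14) = mex{3,3,1,0,1} = 2
G(15) = mex{2,2,2,1,0} = 3
G(16) = mex{3,3,3,0,1} = 2
G(17) = mex{2,2,2,1,0} = 3
G(18) = mex{3,3,3,0,1} = 2
G(19) = mex{2,2,2,1,0} = 3
G(20) = mex{3,3,3,2,1} = 0
G(21) = mex{0,2,2,3,2} = 1
G(22) = mex{1,3,3,2,3} = 0
G(23) = mex{0,0,2,3,2} = 1
G(24) = mex{1,1,3,2,3} = 0
G(25) = mex{0,0,0,3,2} = 1
G(26) = mex{1,1,1,2,3} = 0
G(27) = mex{0,0,0,3,2} = 1
G(28) = mex{1,1,1,2,3} = 0
P-positions are exactly the n with G(n) = 0.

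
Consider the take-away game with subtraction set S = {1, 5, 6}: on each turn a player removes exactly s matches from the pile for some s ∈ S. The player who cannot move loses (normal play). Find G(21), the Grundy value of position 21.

2

n :  0  1  2  3  4  5  6  7  8  9 10 11 12 13 14 15 16 17 18 19 20 21
G :  0  1  0  1  0  1  2  3  2  3  2  0  1  0  1  0  1  2  3  2  3  2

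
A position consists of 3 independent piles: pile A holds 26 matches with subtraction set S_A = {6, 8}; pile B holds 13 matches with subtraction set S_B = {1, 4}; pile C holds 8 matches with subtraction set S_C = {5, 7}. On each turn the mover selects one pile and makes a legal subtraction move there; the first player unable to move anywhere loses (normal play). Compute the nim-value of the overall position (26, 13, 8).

Pile A, S = {6, 8}:
n :  0  1  2  3  4  5  6  7  8  9 10 11 12 13 14 15 16 17 18 19 20 21 22 23 24 25 26
G :  0  0  0  0  0  0  1  1  1  1  1  1  2  2  0  0  0  0  0  0  1  1  1  1  1  1  2
G_A(26) = 2.
Pile B, S = {1, 4}:
G(0) = 0
G(1) = mex{0} = 1
G(2) = mex{1} = 0
G(3) = mex{0} = 1
G(4) = mex{1,0} = 2
G(5) = mex{2,1} = 0
G(6) = mex{0,0} = 1
G(7) = mex{1,1} = 0
G(8) = mex{0,2} = 1
G(9) = mex{1,0} = 2
G(10) = mex{2,1} = 0
G(11) = mex{0,0} = 1
G(12) = mex{1,1} = 0
G(13) = mex{0,2} = 1
G_B(13) = 1.
Pile C, S = {5, 7}:
n : 0 1 2 3 4 5 6 7 8
G : 0 0 0 0 0 1 1 1 1
G_C(8) = 1.
Combined Grundy value = 2 ⊕ 1 ⊕ 1 = 2.

2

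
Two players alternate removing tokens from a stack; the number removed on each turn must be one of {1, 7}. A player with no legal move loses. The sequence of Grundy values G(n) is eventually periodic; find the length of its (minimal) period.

G(0) = 0
G(1) = mex{0} = 1
G(2) = mex{1} = 0
G(3) = mex{0} = 1
G(4) = mex{1} = 0
G(5) = mex{0} = 1
G(6) = mex{1} = 0
G(7) = mex{0,0} = 1
G(8) = mex{1,1} = 0
G(9) = mex{0,0} = 1
G(10) = mex{1,1} = 0
G(11) = mex{0,0} = 1
G(12) = mex{1,1} = 0
G(13) = mex{0,0} = 1
G(14) = mex{1,1} = 0
G(n+2) = G(n) holds for n = 0,…,6 (a full window of length max(S) = 7), so the sequence is purely periodic with period 2.

2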